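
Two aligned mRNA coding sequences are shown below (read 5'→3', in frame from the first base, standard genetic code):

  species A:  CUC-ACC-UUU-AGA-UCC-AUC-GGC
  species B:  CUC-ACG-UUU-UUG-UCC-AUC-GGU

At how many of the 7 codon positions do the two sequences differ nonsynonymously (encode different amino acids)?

Codon 1: CUC Leu / CUC Leu — identical.
Codon 2: ACC Thr / ACG Thr — synonymous.
Codon 3: UUU Phe / UUU Phe — identical.
Codon 4: AGA Arg / UUG Leu — nonsynonymous.
Codon 5: UCC Ser / UCC Ser — identical.
Codon 6: AUC Ile / AUC Ile — identical.
Codon 7: GGC Gly / GGU Gly — synonymous.
Nonsynonymous differences: 1.

1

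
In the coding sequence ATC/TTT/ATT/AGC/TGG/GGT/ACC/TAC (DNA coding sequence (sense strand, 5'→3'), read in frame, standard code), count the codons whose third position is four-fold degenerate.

Codon 1 ATC (Ile): third position 3-fold.
Codon 2 TTT (Phe): third position 2-fold.
Codon 3 ATT (Ile): third position 3-fold.
Codon 4 AGC (Ser): third position 2-fold.
Codon 5 TGG (Trp): third position 1-fold.
Codon 6 GGT (Gly): third position 4-fold.
Codon 7 ACC (Thr): third position 4-fold.
Codon 8 TAC (Tyr): third position 2-fold.
Four-fold degenerate third positions: 2.

2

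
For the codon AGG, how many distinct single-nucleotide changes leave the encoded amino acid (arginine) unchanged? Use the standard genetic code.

Position 1: CGG → 1 synonymous.
Position 2: none → 0 synonymous.
Position 3: AGA → 1 synonymous.
Total: 1 + 0 + 1 = 2.

2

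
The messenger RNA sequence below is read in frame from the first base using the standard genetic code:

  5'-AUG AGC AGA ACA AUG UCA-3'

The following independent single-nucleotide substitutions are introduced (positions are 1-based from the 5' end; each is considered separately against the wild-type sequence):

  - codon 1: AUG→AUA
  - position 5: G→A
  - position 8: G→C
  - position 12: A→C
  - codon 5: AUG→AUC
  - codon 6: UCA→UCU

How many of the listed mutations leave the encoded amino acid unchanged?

Codon 1: AUG (Met) → AUA (Ile) — missense.
Codon 2: AGC (Ser) → AAC (Asn) — missense.
Codon 3: AGA (Arg) → ACA (Thr) — missense.
Codon 4: ACA (Thr) → ACC (Thr) — synonymous.
Codon 5: AUG (Met) → AUC (Ile) — missense.
Codon 6: UCA (Ser) → UCU (Ser) — synonymous.
Synonymous: 2 of 6.

2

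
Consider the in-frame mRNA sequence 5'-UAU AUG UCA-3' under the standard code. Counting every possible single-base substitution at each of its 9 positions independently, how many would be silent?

Codon 1 (UAU, Tyr): 1 synonymous substitution.
Codon 2 (AUG, Met): 0 synonymous substitutions.
Codon 3 (UCA, Ser): 3 synonymous substitutions.
Total: 1 + 0 + 3 = 4.

4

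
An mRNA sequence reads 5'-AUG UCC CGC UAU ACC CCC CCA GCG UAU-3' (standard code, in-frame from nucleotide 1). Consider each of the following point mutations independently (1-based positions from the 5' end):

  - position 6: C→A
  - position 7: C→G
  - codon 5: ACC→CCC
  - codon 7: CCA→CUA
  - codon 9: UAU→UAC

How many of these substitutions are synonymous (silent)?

Codon 2: UCC (Ser) → UCA (Ser) — synonymous.
Codon 3: CGC (Arg) → GGC (Gly) — missense.
Codon 5: ACC (Thr) → CCC (Pro) — missense.
Codon 7: CCA (Pro) → CUA (Leu) — missense.
Codon 9: UAU (Tyr) → UAC (Tyr) — synonymous.
Synonymous: 2 of 5.

2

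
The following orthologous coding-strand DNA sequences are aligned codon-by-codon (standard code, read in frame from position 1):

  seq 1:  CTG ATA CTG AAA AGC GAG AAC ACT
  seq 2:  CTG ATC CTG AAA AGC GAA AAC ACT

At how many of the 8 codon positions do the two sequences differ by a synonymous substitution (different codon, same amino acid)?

2

Codon 1: CTG Leu / CTG Leu — identical.
Codon 2: ATA Ile / ATC Ile — synonymous.
Codon 3: CTG Leu / CTG Leu — identical.
Codon 4: AAA Lys / AAA Lys — identical.
Codon 5: AGC Ser / AGC Ser — identical.
Codon 6: GAG Glu / GAA Glu — synonymous.
Codon 7: AAC Asn / AAC Asn — identical.
Codon 8: ACT Thr / ACT Thr — identical.
Synonymous differences: 2.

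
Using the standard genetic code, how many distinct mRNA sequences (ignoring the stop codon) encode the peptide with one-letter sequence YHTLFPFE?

3072

Tyr: 2 codons.
His: 2 codons.
Thr: 4 codons.
Leu: 6 codons.
Phe: 2 codons.
Pro: 4 codons.
Phe: 2 codons.
Glu: 2 codons.
2 × 2 × 4 × 6 × 2 × 4 × 2 × 2 = 3072.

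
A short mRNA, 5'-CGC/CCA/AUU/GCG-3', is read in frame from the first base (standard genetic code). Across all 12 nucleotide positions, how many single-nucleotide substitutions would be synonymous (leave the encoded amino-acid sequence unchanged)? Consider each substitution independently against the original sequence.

Codon 1 (CGC, Arg): 3 synonymous substitutions.
Codon 2 (CCA, Pro): 3 synonymous substitutions.
Codon 3 (AUU, Ile): 2 synonymous substitutions.
Codon 4 (GCG, Ala): 3 synonymous substitutions.
Total: 3 + 3 + 2 + 3 = 11.

11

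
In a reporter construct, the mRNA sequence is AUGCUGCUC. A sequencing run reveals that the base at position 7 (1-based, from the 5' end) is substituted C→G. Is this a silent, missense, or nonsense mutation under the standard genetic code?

missense

Position 7 falls in codon 3: CUC → Leu.
After the substitution the codon is GUC → Val.
Leu ≠ Val, so this is a missense mutation.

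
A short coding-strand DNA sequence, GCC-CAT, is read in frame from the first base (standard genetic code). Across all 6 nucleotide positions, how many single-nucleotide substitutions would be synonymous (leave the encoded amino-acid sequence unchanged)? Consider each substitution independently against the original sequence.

4

Codon 1 (GCC, Ala): 3 synonymous substitutions.
Codon 2 (CAT, His): 1 synonymous substitution.
Total: 3 + 1 = 4.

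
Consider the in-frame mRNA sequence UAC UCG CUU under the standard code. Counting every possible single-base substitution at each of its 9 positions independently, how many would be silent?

7

Codon 1 (UAC, Tyr): 1 synonymous substitution.
Codon 2 (UCG, Ser): 3 synonymous substitutions.
Codon 3 (CUU, Leu): 3 synonymous substitutions.
Total: 1 + 3 + 3 = 7.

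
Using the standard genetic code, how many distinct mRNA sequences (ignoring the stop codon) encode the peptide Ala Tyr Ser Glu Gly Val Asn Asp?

Ala: 4 codons.
Tyr: 2 codons.
Ser: 6 codons.
Glu: 2 codons.
Gly: 4 codons.
Val: 4 codons.
Asn: 2 codons.
Asp: 2 codons.
4 × 2 × 6 × 2 × 4 × 4 × 2 × 2 = 6144.

6144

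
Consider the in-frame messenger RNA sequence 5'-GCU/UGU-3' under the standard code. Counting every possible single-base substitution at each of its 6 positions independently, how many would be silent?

4

Codon 1 (GCU, Ala): 3 synonymous substitutions.
Codon 2 (UGU, Cys): 1 synonymous substitution.
Total: 3 + 1 = 4.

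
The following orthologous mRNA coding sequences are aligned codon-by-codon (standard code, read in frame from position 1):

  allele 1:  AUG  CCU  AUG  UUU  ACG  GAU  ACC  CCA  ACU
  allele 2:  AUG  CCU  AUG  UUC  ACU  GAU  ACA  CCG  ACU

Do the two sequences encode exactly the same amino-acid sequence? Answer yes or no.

yes

Codon 1: AUG Met / AUG Met — identical.
Codon 2: CCU Pro / CCU Pro — identical.
Codon 3: AUG Met / AUG Met — identical.
Codon 4: UUU Phe / UUC Phe — synonymous.
Codon 5: ACG Thr / ACU Thr — synonymous.
Codon 6: GAU Asp / GAU Asp — identical.
Codon 7: ACC Thr / ACA Thr — synonymous.
Codon 8: CCA Pro / CCG Pro — synonymous.
Codon 9: ACU Thr / ACU Thr — identical.
Nonsynonymous differences: 0 → same protein.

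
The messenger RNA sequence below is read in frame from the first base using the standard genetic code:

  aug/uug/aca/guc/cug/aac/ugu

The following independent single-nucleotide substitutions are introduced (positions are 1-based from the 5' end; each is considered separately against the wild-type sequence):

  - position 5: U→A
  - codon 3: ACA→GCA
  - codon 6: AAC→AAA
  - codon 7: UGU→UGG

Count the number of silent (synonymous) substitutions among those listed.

Codon 2: UUG (Leu) → UAG (Stop) — nonsense.
Codon 3: ACA (Thr) → GCA (Ala) — missense.
Codon 6: AAC (Asn) → AAA (Lys) — missense.
Codon 7: UGU (Cys) → UGG (Trp) — missense.
Synonymous: 0 of 4.

0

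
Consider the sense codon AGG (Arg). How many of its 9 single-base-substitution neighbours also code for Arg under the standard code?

Position 1: CGG → 1 synonymous.
Position 2: none → 0 synonymous.
Position 3: AGA → 1 synonymous.
Total: 1 + 0 + 1 = 2.

2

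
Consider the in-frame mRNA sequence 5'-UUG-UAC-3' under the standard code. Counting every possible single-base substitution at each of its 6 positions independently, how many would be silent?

3

Codon 1 (UUG, Leu): 2 synonymous substitutions.
Codon 2 (UAC, Tyr): 1 synonymous substitution.
Total: 2 + 1 = 3.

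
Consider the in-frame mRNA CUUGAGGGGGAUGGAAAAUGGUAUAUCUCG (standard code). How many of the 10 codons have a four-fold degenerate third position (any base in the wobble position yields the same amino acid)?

4

Codon 1 CUU (Leu): third position 4-fold.
Codon 2 GAG (Glu): third position 2-fold.
Codon 3 GGG (Gly): third position 4-fold.
Codon 4 GAU (Asp): third position 2-fold.
Codon 5 GGA (Gly): third position 4-fold.
Codon 6 AAA (Lys): third position 2-fold.
Codon 7 UGG (Trp): third position 1-fold.
Codon 8 UAU (Tyr): third position 2-fold.
Codon 9 AUC (Ile): third position 3-fold.
Codon 10 UCG (Ser): third position 4-fold.
Four-fold degenerate third positions: 4.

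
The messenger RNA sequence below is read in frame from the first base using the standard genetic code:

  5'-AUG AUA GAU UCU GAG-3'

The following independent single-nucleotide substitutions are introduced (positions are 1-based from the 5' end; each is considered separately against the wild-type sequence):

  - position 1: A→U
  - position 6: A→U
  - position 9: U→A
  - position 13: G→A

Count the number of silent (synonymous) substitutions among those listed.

Codon 1: AUG (Met) → UUG (Leu) — missense.
Codon 2: AUA (Ile) → AUU (Ile) — synonymous.
Codon 3: GAU (Asp) → GAA (Glu) — missense.
Codon 5: GAG (Glu) → AAG (Lys) — missense.
Synonymous: 1 of 4.

1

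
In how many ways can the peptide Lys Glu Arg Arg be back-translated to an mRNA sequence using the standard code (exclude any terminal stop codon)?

144

Lys: 2 codons.
Glu: 2 codons.
Arg: 6 codons.
Arg: 6 codons.
2 × 2 × 6 × 6 = 144.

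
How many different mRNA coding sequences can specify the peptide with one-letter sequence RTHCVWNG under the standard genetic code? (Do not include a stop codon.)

Arg: 6 codons.
Thr: 4 codons.
His: 2 codons.
Cys: 2 codons.
Val: 4 codons.
Trp: 1 codon.
Asn: 2 codons.
Gly: 4 codons.
6 × 4 × 2 × 2 × 4 × 1 × 2 × 4 = 3072.

3072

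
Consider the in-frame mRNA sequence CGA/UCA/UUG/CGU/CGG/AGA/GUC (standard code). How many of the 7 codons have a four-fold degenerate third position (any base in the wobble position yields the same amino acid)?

5

Codon 1 CGA (Arg): third position 4-fold.
Codon 2 UCA (Ser): third position 4-fold.
Codon 3 UUG (Leu): third position 2-fold.
Codon 4 CGU (Arg): third position 4-fold.
Codon 5 CGG (Arg): third position 4-fold.
Codon 6 AGA (Arg): third position 2-fold.
Codon 7 GUC (Val): third position 4-fold.
Four-fold degenerate third positions: 5.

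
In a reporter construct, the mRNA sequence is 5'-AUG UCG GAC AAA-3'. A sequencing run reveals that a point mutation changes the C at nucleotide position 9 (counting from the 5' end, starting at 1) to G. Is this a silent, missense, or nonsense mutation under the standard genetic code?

Position 9 falls in codon 3: GAC → Asp.
After the substitution the codon is GAG → Glu.
Asp ≠ Glu, so this is a missense mutation.

missense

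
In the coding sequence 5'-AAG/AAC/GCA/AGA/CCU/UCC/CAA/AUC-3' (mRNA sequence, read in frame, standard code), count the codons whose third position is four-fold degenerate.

Codon 1 AAG (Lys): third position 2-fold.
Codon 2 AAC (Asn): third position 2-fold.
Codon 3 GCA (Ala): third position 4-fold.
Codon 4 AGA (Arg): third position 2-fold.
Codon 5 CCU (Pro): third position 4-fold.
Codon 6 UCC (Ser): third position 4-fold.
Codon 7 CAA (Gln): third position 2-fold.
Codon 8 AUC (Ile): third position 3-fold.
Four-fold degenerate third positions: 3.

3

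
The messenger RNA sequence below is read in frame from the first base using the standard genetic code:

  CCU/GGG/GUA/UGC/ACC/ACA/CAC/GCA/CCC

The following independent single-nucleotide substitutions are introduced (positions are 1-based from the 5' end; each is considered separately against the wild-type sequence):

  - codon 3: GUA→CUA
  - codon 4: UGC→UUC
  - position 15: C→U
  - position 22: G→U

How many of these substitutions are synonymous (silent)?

Codon 3: GUA (Val) → CUA (Leu) — missense.
Codon 4: UGC (Cys) → UUC (Phe) — missense.
Codon 5: ACC (Thr) → ACU (Thr) — synonymous.
Codon 8: GCA (Ala) → UCA (Ser) — missense.
Synonymous: 1 of 4.

1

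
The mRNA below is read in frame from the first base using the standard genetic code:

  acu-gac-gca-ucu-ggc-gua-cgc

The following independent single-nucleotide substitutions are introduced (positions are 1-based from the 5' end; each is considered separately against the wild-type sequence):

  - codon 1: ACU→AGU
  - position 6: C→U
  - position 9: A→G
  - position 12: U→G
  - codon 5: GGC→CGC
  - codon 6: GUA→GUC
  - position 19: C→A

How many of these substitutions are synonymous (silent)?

4

Codon 1: ACU (Thr) → AGU (Ser) — missense.
Codon 2: GAC (Asp) → GAU (Asp) — synonymous.
Codon 3: GCA (Ala) → GCG (Ala) — synonymous.
Codon 4: UCU (Ser) → UCG (Ser) — synonymous.
Codon 5: GGC (Gly) → CGC (Arg) — missense.
Codon 6: GUA (Val) → GUC (Val) — synonymous.
Codon 7: CGC (Arg) → AGC (Ser) — missense.
Synonymous: 4 of 7.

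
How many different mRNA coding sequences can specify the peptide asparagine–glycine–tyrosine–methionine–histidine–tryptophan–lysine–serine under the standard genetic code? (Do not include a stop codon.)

384

Asn: 2 codons.
Gly: 4 codons.
Tyr: 2 codons.
Met: 1 codon.
His: 2 codons.
Trp: 1 codon.
Lys: 2 codons.
Ser: 6 codons.
2 × 4 × 2 × 1 × 2 × 1 × 2 × 6 = 384.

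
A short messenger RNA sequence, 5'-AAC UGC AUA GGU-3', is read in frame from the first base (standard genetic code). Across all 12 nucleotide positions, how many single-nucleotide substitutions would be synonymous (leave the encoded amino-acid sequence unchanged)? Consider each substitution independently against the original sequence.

Codon 1 (AAC, Asn): 1 synonymous substitution.
Codon 2 (UGC, Cys): 1 synonymous substitution.
Codon 3 (AUA, Ile): 2 synonymous substitutions.
Codon 4 (GGU, Gly): 3 synonymous substitutions.
Total: 1 + 1 + 2 + 3 = 7.

7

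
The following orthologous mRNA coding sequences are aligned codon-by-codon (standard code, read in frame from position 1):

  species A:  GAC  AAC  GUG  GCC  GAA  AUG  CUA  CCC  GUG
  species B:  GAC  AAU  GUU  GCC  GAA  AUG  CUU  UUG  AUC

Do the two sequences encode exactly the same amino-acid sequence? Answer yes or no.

no

Codon 1: GAC Asp / GAC Asp — identical.
Codon 2: AAC Asn / AAU Asn — synonymous.
Codon 3: GUG Val / GUU Val — synonymous.
Codon 4: GCC Ala / GCC Ala — identical.
Codon 5: GAA Glu / GAA Glu — identical.
Codon 6: AUG Met / AUG Met — identical.
Codon 7: CUA Leu / CUU Leu — synonymous.
Codon 8: CCC Pro / UUG Leu — nonsynonymous.
Codon 9: GUG Val / AUC Ile — nonsynonymous.
Nonsynonymous differences: 2 → different protein.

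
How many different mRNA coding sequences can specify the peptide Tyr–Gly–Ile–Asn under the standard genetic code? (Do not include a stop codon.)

Tyr: 2 codons.
Gly: 4 codons.
Ile: 3 codons.
Asn: 2 codons.
2 × 4 × 3 × 2 = 48.

48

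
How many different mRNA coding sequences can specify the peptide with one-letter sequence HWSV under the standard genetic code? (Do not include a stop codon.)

48

His: 2 codons.
Trp: 1 codon.
Ser: 6 codons.
Val: 4 codons.
2 × 1 × 6 × 4 = 48.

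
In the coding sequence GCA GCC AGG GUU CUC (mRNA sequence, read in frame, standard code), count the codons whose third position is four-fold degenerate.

4

Codon 1 GCA (Ala): third position 4-fold.
Codon 2 GCC (Ala): third position 4-fold.
Codon 3 AGG (Arg): third position 2-fold.
Codon 4 GUU (Val): third position 4-fold.
Codon 5 CUC (Leu): third position 4-fold.
Four-fold degenerate third positions: 4.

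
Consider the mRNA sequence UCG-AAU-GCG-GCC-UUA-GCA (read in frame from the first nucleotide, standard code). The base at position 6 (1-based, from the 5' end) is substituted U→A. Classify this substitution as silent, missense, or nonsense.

Position 6 falls in codon 2: AAU → Asn.
After the substitution the codon is AAA → Lys.
Asn ≠ Lys, so this is a missense mutation.

missense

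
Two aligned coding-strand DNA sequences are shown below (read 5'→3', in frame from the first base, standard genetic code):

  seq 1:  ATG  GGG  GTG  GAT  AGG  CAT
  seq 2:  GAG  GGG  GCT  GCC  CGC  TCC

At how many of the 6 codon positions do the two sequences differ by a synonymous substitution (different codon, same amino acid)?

Codon 1: ATG Met / GAG Glu — nonsynonymous.
Codon 2: GGG Gly / GGG Gly — identical.
Codon 3: GTG Val / GCT Ala — nonsynonymous.
Codon 4: GAT Asp / GCC Ala — nonsynonymous.
Codon 5: AGG Arg / CGC Arg — synonymous.
Codon 6: CAT His / TCC Ser — nonsynonymous.
Synonymous differences: 1.

1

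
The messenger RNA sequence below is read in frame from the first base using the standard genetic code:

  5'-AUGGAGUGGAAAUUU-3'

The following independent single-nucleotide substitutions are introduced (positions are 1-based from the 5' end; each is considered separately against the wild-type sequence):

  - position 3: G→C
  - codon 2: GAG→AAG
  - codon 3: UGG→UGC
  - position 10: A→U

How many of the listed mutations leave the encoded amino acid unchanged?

0

Codon 1: AUG (Met) → AUC (Ile) — missense.
Codon 2: GAG (Glu) → AAG (Lys) — missense.
Codon 3: UGG (Trp) → UGC (Cys) — missense.
Codon 4: AAA (Lys) → UAA (Stop) — nonsense.
Synonymous: 0 of 4.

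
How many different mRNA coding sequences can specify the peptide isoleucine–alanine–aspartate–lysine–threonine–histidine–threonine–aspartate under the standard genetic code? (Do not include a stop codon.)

3072

Ile: 3 codons.
Ala: 4 codons.
Asp: 2 codons.
Lys: 2 codons.
Thr: 4 codons.
His: 2 codons.
Thr: 4 codons.
Asp: 2 codons.
3 × 4 × 2 × 2 × 4 × 2 × 4 × 2 = 3072.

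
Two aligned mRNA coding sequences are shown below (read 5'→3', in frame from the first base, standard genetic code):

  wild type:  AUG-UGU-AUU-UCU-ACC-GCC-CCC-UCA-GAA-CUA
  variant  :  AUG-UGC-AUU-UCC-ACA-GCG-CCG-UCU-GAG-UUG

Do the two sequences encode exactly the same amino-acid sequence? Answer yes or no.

Codon 1: AUG Met / AUG Met — identical.
Codon 2: UGU Cys / UGC Cys — synonymous.
Codon 3: AUU Ile / AUU Ile — identical.
Codon 4: UCU Ser / UCC Ser — synonymous.
Codon 5: ACC Thr / ACA Thr — synonymous.
Codon 6: GCC Ala / GCG Ala — synonymous.
Codon 7: CCC Pro / CCG Pro — synonymous.
Codon 8: UCA Ser / UCU Ser — synonymous.
Codon 9: GAA Glu / GAG Glu — synonymous.
Codon 10: CUA Leu / UUG Leu — synonymous.
Nonsynonymous differences: 0 → same protein.

yes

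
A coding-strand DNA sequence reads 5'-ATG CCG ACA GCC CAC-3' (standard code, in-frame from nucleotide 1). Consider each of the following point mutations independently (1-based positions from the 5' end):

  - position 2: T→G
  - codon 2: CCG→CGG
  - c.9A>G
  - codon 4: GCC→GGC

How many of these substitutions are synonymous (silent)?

Codon 1: ATG (Met) → AGG (Arg) — missense.
Codon 2: CCG (Pro) → CGG (Arg) — missense.
Codon 3: ACA (Thr) → ACG (Thr) — synonymous.
Codon 4: GCC (Ala) → GGC (Gly) — missense.
Synonymous: 1 of 4.

1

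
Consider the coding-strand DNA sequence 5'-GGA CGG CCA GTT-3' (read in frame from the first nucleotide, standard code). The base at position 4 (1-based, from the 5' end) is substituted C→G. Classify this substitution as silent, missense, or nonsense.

missense

Position 4 falls in codon 2: CGG → Arg.
After the substitution the codon is GGG → Gly.
Arg ≠ Gly, so this is a missense mutation.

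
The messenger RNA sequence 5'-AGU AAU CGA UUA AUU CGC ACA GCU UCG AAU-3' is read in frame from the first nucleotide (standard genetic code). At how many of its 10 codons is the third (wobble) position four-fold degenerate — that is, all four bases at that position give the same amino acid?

5

Codon 1 AGU (Ser): third position 2-fold.
Codon 2 AAU (Asn): third position 2-fold.
Codon 3 CGA (Arg): third position 4-fold.
Codon 4 UUA (Leu): third position 2-fold.
Codon 5 AUU (Ile): third position 3-fold.
Codon 6 CGC (Arg): third position 4-fold.
Codon 7 ACA (Thr): third position 4-fold.
Codon 8 GCU (Ala): third position 4-fold.
Codon 9 UCG (Ser): third position 4-fold.
Codon 10 AAU (Asn): third position 2-fold.
Four-fold degenerate third positions: 5.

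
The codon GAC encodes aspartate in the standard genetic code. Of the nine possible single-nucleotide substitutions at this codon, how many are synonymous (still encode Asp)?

Position 1: none → 0 synonymous.
Position 2: none → 0 synonymous.
Position 3: GAU → 1 synonymous.
Total: 0 + 0 + 1 = 1.

1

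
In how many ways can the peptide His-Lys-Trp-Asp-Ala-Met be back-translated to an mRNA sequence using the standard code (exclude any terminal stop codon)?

His: 2 codons.
Lys: 2 codons.
Trp: 1 codon.
Asp: 2 codons.
Ala: 4 codons.
Met: 1 codon.
2 × 2 × 1 × 2 × 4 × 1 = 32.

32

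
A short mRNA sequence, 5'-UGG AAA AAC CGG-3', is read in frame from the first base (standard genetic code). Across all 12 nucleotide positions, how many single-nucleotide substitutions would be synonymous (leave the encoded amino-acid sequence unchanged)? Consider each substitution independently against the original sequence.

Codon 1 (UGG, Trp): 0 synonymous substitutions.
Codon 2 (AAA, Lys): 1 synonymous substitution.
Codon 3 (AAC, Asn): 1 synonymous substitution.
Codon 4 (CGG, Arg): 4 synonymous substitutions.
Total: 0 + 1 + 1 + 4 = 6.

6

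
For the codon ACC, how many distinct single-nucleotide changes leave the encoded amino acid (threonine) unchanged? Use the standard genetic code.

3

Position 1: none → 0 synonymous.
Position 2: none → 0 synonymous.
Position 3: ACU, ACA, ACG → 3 synonymous.
Total: 0 + 0 + 3 = 3.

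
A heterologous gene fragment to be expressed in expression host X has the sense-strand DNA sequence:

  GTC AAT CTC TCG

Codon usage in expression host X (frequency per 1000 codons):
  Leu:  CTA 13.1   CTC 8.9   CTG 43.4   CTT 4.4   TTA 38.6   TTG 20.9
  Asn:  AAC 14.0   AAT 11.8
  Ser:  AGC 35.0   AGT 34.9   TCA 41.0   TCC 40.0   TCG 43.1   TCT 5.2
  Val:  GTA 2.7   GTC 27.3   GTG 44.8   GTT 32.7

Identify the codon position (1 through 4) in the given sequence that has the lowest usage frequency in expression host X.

Codon 1 GTC (Val): 27.3 per 1000.
Codon 2 AAT (Asn): 11.8 per 1000.
Codon 3 CTC (Leu): 8.9 per 1000.
Codon 4 TCG (Ser): 43.1 per 1000.
Lowest frequency is 8.9 at codon 3.

3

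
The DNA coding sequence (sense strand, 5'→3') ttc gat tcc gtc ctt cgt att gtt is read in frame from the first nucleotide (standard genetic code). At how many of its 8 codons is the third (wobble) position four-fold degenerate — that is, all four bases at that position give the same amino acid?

5

Codon 1 TTC (Phe): third position 2-fold.
Codon 2 GAT (Asp): third position 2-fold.
Codon 3 TCC (Ser): third position 4-fold.
Codon 4 GTC (Val): third position 4-fold.
Codon 5 CTT (Leu): third position 4-fold.
Codon 6 CGT (Arg): third position 4-fold.
Codon 7 ATT (Ile): third position 3-fold.
Codon 8 GTT (Val): third position 4-fold.
Four-fold degenerate third positions: 5.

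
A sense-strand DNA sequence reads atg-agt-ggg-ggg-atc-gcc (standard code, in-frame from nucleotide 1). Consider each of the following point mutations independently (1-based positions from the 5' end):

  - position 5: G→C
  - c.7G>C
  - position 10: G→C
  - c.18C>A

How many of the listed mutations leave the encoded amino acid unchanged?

Codon 2: AGT (Ser) → ACT (Thr) — missense.
Codon 3: GGG (Gly) → CGG (Arg) — missense.
Codon 4: GGG (Gly) → CGG (Arg) — missense.
Codon 6: GCC (Ala) → GCA (Ala) — synonymous.
Synonymous: 1 of 4.

1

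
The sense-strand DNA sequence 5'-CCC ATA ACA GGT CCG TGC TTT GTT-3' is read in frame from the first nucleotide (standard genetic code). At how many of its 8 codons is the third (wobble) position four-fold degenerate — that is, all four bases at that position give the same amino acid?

Codon 1 CCC (Pro): third position 4-fold.
Codon 2 ATA (Ile): third position 3-fold.
Codon 3 ACA (Thr): third position 4-fold.
Codon 4 GGT (Gly): third position 4-fold.
Codon 5 CCG (Pro): third position 4-fold.
Codon 6 TGC (Cys): third position 2-fold.
Codon 7 TTT (Phe): third position 2-fold.
Codon 8 GTT (Val): third position 4-fold.
Four-fold degenerate third positions: 5.

5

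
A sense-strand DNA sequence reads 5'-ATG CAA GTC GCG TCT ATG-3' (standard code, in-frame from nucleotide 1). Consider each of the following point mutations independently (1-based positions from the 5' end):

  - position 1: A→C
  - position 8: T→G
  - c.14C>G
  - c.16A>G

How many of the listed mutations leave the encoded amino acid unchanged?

0

Codon 1: ATG (Met) → CTG (Leu) — missense.
Codon 3: GTC (Val) → GGC (Gly) — missense.
Codon 5: TCT (Ser) → TGT (Cys) — missense.
Codon 6: ATG (Met) → GTG (Val) — missense.
Synonymous: 0 of 4.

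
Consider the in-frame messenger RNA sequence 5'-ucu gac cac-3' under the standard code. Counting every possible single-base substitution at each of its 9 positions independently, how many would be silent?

5

Codon 1 (UCU, Ser): 3 synonymous substitutions.
Codon 2 (GAC, Asp): 1 synonymous substitution.
Codon 3 (CAC, His): 1 synonymous substitution.
Total: 3 + 1 + 1 = 5.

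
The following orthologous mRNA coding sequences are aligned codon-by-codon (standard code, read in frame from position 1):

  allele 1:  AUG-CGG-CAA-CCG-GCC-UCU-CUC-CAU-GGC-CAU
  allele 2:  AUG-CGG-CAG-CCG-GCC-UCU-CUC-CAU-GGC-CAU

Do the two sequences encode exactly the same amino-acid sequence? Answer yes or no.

yes

Codon 1: AUG Met / AUG Met — identical.
Codon 2: CGG Arg / CGG Arg — identical.
Codon 3: CAA Gln / CAG Gln — synonymous.
Codon 4: CCG Pro / CCG Pro — identical.
Codon 5: GCC Ala / GCC Ala — identical.
Codon 6: UCU Ser / UCU Ser — identical.
Codon 7: CUC Leu / CUC Leu — identical.
Codon 8: CAU His / CAU His — identical.
Codon 9: GGC Gly / GGC Gly — identical.
Codon 10: CAU His / CAU His — identical.
Nonsynonymous differences: 0 → same protein.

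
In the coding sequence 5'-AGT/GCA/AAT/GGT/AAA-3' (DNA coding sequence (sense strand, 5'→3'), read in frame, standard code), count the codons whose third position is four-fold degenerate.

Codon 1 AGT (Ser): third position 2-fold.
Codon 2 GCA (Ala): third position 4-fold.
Codon 3 AAT (Asn): third position 2-fold.
Codon 4 GGT (Gly): third position 4-fold.
Codon 5 AAA (Lys): third position 2-fold.
Four-fold degenerate third positions: 2.

2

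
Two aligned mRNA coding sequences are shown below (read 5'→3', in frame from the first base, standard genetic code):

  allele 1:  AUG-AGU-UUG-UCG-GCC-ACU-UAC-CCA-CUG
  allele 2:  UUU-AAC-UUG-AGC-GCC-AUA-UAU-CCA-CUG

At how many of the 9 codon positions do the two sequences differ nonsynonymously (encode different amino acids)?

3

Codon 1: AUG Met / UUU Phe — nonsynonymous.
Codon 2: AGU Ser / AAC Asn — nonsynonymous.
Codon 3: UUG Leu / UUG Leu — identical.
Codon 4: UCG Ser / AGC Ser — synonymous.
Codon 5: GCC Ala / GCC Ala — identical.
Codon 6: ACU Thr / AUA Ile — nonsynonymous.
Codon 7: UAC Tyr / UAU Tyr — synonymous.
Codon 8: CCA Pro / CCA Pro — identical.
Codon 9: CUG Leu / CUG Leu — identical.
Nonsynonymous differences: 3.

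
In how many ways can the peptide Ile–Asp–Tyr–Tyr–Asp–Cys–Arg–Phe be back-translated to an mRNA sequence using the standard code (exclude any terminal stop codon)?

1152

Ile: 3 codons.
Asp: 2 codons.
Tyr: 2 codons.
Tyr: 2 codons.
Asp: 2 codons.
Cys: 2 codons.
Arg: 6 codons.
Phe: 2 codons.
3 × 2 × 2 × 2 × 2 × 2 × 6 × 2 = 1152.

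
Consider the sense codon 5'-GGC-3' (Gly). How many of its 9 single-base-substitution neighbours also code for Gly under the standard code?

Position 1: none → 0 synonymous.
Position 2: none → 0 synonymous.
Position 3: GGU, GGA, GGG → 3 synonymous.
Total: 0 + 0 + 3 = 3.

3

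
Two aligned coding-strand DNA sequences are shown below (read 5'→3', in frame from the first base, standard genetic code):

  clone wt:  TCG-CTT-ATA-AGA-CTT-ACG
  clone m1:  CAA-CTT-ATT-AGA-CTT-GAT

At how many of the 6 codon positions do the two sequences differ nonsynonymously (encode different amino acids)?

2

Codon 1: TCG Ser / CAA Gln — nonsynonymous.
Codon 2: CTT Leu / CTT Leu — identical.
Codon 3: ATA Ile / ATT Ile — synonymous.
Codon 4: AGA Arg / AGA Arg — identical.
Codon 5: CTT Leu / CTT Leu — identical.
Codon 6: ACG Thr / GAT Asp — nonsynonymous.
Nonsynonymous differences: 2.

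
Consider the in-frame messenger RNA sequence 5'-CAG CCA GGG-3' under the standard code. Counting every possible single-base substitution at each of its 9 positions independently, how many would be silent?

7

Codon 1 (CAG, Gln): 1 synonymous substitution.
Codon 2 (CCA, Pro): 3 synonymous substitutions.
Codon 3 (GGG, Gly): 3 synonymous substitutions.
Total: 1 + 3 + 3 = 7.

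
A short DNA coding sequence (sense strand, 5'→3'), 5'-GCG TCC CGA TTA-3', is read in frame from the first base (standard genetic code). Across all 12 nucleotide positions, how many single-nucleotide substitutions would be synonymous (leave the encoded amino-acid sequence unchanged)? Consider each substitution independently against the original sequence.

Codon 1 (GCG, Ala): 3 synonymous substitutions.
Codon 2 (TCC, Ser): 3 synonymous substitutions.
Codon 3 (CGA, Arg): 4 synonymous substitutions.
Codon 4 (TTA, Leu): 2 synonymous substitutions.
Total: 3 + 3 + 4 + 2 = 12.

12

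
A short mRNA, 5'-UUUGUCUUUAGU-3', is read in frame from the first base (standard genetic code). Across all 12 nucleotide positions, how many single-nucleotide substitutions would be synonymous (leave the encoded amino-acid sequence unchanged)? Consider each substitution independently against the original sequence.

Codon 1 (UUU, Phe): 1 synonymous substitution.
Codon 2 (GUC, Val): 3 synonymous substitutions.
Codon 3 (UUU, Phe): 1 synonymous substitution.
Codon 4 (AGU, Ser): 1 synonymous substitution.
Total: 1 + 3 + 1 + 1 = 6.

6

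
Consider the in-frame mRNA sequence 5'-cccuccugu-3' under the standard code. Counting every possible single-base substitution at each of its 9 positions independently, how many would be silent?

Codon 1 (CCC, Pro): 3 synonymous substitutions.
Codon 2 (UCC, Ser): 3 synonymous substitutions.
Codon 3 (UGU, Cys): 1 synonymous substitution.
Total: 3 + 3 + 1 = 7.

7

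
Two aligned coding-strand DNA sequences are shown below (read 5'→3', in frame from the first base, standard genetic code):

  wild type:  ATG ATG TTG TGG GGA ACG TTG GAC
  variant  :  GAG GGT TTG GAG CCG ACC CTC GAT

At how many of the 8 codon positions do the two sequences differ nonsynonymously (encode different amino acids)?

Codon 1: ATG Met / GAG Glu — nonsynonymous.
Codon 2: ATG Met / GGT Gly — nonsynonymous.
Codon 3: TTG Leu / TTG Leu — identical.
Codon 4: TGG Trp / GAG Glu — nonsynonymous.
Codon 5: GGA Gly / CCG Pro — nonsynonymous.
Codon 6: ACG Thr / ACC Thr — synonymous.
Codon 7: TTG Leu / CTC Leu — synonymous.
Codon 8: GAC Asp / GAT Asp — synonymous.
Nonsynonymous differences: 4.

4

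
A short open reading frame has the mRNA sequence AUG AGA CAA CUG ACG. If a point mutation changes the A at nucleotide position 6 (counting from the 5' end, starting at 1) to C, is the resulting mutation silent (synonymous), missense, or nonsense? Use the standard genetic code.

Position 6 falls in codon 2: AGA → Arg.
After the substitution the codon is AGC → Ser.
Arg ≠ Ser, so this is a missense mutation.

missense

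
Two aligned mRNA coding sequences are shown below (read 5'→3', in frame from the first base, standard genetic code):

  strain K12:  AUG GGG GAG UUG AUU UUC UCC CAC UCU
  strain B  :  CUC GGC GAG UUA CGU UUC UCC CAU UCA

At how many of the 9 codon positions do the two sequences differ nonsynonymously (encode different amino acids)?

Codon 1: AUG Met / CUC Leu — nonsynonymous.
Codon 2: GGG Gly / GGC Gly — synonymous.
Codon 3: GAG Glu / GAG Glu — identical.
Codon 4: UUG Leu / UUA Leu — synonymous.
Codon 5: AUU Ile / CGU Arg — nonsynonymous.
Codon 6: UUC Phe / UUC Phe — identical.
Codon 7: UCC Ser / UCC Ser — identical.
Codon 8: CAC His / CAU His — synonymous.
Codon 9: UCU Ser / UCA Ser — synonymous.
Nonsynonymous differences: 2.

2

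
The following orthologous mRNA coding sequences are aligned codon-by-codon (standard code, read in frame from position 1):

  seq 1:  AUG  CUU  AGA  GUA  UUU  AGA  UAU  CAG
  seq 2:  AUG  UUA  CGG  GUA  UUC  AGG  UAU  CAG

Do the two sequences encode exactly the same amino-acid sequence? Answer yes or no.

Codon 1: AUG Met / AUG Met — identical.
Codon 2: CUU Leu / UUA Leu — synonymous.
Codon 3: AGA Arg / CGG Arg — synonymous.
Codon 4: GUA Val / GUA Val — identical.
Codon 5: UUU Phe / UUC Phe — synonymous.
Codon 6: AGA Arg / AGG Arg — synonymous.
Codon 7: UAU Tyr / UAU Tyr — identical.
Codon 8: CAG Gln / CAG Gln — identical.
Nonsynonymous differences: 0 → same protein.

yes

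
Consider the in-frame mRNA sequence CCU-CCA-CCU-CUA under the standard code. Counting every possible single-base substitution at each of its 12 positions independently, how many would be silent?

13

Codon 1 (CCU, Pro): 3 synonymous substitutions.
Codon 2 (CCA, Pro): 3 synonymous substitutions.
Codon 3 (CCU, Pro): 3 synonymous substitutions.
Codon 4 (CUA, Leu): 4 synonymous substitutions.
Total: 3 + 3 + 3 + 4 = 13.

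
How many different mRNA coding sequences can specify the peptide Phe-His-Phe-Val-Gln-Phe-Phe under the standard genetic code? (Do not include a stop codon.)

256

Phe: 2 codons.
His: 2 codons.
Phe: 2 codons.
Val: 4 codons.
Gln: 2 codons.
Phe: 2 codons.
Phe: 2 codons.
2 × 2 × 2 × 4 × 2 × 2 × 2 = 256.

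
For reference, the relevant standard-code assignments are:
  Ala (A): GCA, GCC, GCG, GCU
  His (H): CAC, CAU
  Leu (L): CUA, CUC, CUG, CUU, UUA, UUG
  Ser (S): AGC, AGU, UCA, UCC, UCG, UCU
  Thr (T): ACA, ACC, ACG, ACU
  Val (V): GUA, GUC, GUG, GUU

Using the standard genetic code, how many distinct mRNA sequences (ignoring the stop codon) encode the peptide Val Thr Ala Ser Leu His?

4608

Val: 4 codons.
Thr: 4 codons.
Ala: 4 codons.
Ser: 6 codons.
Leu: 6 codons.
His: 2 codons.
4 × 4 × 4 × 6 × 6 × 2 = 4608.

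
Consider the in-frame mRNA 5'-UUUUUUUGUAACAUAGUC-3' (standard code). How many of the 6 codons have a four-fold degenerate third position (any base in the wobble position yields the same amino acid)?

Codon 1 UUU (Phe): third position 2-fold.
Codon 2 UUU (Phe): third position 2-fold.
Codon 3 UGU (Cys): third position 2-fold.
Codon 4 AAC (Asn): third position 2-fold.
Codon 5 AUA (Ile): third position 3-fold.
Codon 6 GUC (Val): third position 4-fold.
Four-fold degenerate third positions: 1.

1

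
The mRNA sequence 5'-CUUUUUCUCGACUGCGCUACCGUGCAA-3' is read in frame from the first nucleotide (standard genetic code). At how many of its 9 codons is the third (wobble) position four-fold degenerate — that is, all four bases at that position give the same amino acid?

Codon 1 CUU (Leu): third position 4-fold.
Codon 2 UUU (Phe): third position 2-fold.
Codon 3 CUC (Leu): third position 4-fold.
Codon 4 GAC (Asp): third position 2-fold.
Codon 5 UGC (Cys): third position 2-fold.
Codon 6 GCU (Ala): third position 4-fold.
Codon 7 ACC (Thr): third position 4-fold.
Codon 8 GUG (Val): third position 4-fold.
Codon 9 CAA (Gln): third position 2-fold.
Four-fold degenerate third positions: 5.

5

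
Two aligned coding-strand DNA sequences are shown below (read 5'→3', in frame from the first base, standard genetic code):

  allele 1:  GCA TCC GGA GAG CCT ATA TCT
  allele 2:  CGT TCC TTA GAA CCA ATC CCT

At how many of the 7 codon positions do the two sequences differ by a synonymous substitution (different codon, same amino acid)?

Codon 1: GCA Ala / CGT Arg — nonsynonymous.
Codon 2: TCC Ser / TCC Ser — identical.
Codon 3: GGA Gly / TTA Leu — nonsynonymous.
Codon 4: GAG Glu / GAA Glu — synonymous.
Codon 5: CCT Pro / CCA Pro — synonymous.
Codon 6: ATA Ile / ATC Ile — synonymous.
Codon 7: TCT Ser / CCT Pro — nonsynonymous.
Synonymous differences: 3.

3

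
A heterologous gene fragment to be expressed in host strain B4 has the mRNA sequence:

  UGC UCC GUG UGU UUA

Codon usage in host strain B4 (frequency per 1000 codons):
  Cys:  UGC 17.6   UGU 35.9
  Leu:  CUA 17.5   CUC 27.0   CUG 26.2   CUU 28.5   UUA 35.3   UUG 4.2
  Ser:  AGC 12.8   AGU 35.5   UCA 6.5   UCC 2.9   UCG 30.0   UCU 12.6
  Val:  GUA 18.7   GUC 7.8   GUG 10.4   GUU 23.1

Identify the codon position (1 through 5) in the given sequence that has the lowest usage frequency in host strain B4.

2

Codon 1 UGC (Cys): 17.6 per 1000.
Codon 2 UCC (Ser): 2.9 per 1000.
Codon 3 GUG (Val): 10.4 per 1000.
Codon 4 UGU (Cys): 35.9 per 1000.
Codon 5 UUA (Leu): 35.3 per 1000.
Lowest frequency is 2.9 at codon 2.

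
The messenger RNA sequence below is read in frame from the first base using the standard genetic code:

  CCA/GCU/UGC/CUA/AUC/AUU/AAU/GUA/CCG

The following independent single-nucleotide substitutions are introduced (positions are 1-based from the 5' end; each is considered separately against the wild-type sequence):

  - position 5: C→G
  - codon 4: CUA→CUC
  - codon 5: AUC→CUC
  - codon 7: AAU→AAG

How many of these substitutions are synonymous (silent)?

Codon 2: GCU (Ala) → GGU (Gly) — missense.
Codon 4: CUA (Leu) → CUC (Leu) — synonymous.
Codon 5: AUC (Ile) → CUC (Leu) — missense.
Codon 7: AAU (Asn) → AAG (Lys) — missense.
Synonymous: 1 of 4.

1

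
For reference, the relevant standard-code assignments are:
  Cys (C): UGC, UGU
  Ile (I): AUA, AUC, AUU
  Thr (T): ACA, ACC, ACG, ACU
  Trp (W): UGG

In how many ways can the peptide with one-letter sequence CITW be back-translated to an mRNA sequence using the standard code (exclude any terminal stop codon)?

Cys: 2 codons.
Ile: 3 codons.
Thr: 4 codons.
Trp: 1 codon.
2 × 3 × 4 × 1 = 24.

24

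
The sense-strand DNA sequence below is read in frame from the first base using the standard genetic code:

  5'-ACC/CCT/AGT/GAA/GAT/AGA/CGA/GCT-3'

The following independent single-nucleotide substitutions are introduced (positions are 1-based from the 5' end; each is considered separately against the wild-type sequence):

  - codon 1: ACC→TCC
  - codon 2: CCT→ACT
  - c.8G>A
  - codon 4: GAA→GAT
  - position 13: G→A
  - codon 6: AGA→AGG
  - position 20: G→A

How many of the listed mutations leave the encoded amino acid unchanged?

1

Codon 1: ACC (Thr) → TCC (Ser) — missense.
Codon 2: CCT (Pro) → ACT (Thr) — missense.
Codon 3: AGT (Ser) → AAT (Asn) — missense.
Codon 4: GAA (Glu) → GAT (Asp) — missense.
Codon 5: GAT (Asp) → AAT (Asn) — missense.
Codon 6: AGA (Arg) → AGG (Arg) — synonymous.
Codon 7: CGA (Arg) → CAA (Gln) — missense.
Synonymous: 1 of 7.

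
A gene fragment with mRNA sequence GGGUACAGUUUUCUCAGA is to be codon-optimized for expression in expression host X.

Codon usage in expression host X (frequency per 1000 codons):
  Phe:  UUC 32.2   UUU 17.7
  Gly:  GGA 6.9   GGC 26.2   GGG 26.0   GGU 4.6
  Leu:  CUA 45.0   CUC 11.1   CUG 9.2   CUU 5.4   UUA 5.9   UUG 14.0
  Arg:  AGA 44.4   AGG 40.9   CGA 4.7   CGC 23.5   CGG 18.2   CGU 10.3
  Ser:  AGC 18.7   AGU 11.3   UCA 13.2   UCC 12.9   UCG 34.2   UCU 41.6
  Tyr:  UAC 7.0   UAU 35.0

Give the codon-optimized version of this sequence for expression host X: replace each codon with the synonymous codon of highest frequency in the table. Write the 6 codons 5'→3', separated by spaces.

GGC UAU UCU UUC CUA AGA

Codon 1 (Gly): best is GGC at 26.2.
Codon 2 (Tyr): best is UAU at 35.0.
Codon 3 (Ser): best is UCU at 41.6.
Codon 4 (Phe): best is UUC at 32.2.
Codon 5 (Leu): best is CUA at 45.0.
Codon 6 (Arg): best is AGA at 44.4.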